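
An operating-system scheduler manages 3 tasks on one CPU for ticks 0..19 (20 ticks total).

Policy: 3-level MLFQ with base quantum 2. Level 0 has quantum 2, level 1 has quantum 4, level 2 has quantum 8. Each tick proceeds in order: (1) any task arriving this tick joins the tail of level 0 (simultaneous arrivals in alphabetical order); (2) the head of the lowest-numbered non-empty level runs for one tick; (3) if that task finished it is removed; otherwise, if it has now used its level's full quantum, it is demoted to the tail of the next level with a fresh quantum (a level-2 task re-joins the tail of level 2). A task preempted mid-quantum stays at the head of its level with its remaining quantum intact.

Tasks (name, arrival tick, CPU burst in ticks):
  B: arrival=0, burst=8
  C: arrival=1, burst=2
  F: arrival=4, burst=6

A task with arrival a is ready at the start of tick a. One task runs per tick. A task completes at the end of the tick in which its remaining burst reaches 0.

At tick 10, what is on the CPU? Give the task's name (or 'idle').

t=0: L0/L1/L2 = B/-/- → run B
t=1: L0/L1/L2 = BC/-/- → run B
t=2: L0/L1/L2 = C/B/- → run C
t=3: L0/L1/L2 = C/B/- → run C
t=4: L0/L1/L2 = F/B/- → run F
t=5: L0/L1/L2 = F/B/- → run F
t=6: L0/L1/L2 = -/BF/- → run B
t=7: L0/L1/L2 = -/BF/- → run B
t=8: L0/L1/L2 = -/BF/- → run B
t=9: L0/L1/L2 = -/BF/- → run B
t=10: L0/L1/L2 = -/F/B → run F
t=11: L0/L1/L2 = -/F/B → run F
t=12: L0/L1/L2 = -/F/B → run F
t=13: L0/L1/L2 = -/F/B → run F
t=14: L0/L1/L2 = -/-/B → run B
t=15: L0/L1/L2 = -/-/B → run B
t=16: (idle)
t=17: (idle)
t=18: (idle)
t=19: (idle)

running at tick 10 = F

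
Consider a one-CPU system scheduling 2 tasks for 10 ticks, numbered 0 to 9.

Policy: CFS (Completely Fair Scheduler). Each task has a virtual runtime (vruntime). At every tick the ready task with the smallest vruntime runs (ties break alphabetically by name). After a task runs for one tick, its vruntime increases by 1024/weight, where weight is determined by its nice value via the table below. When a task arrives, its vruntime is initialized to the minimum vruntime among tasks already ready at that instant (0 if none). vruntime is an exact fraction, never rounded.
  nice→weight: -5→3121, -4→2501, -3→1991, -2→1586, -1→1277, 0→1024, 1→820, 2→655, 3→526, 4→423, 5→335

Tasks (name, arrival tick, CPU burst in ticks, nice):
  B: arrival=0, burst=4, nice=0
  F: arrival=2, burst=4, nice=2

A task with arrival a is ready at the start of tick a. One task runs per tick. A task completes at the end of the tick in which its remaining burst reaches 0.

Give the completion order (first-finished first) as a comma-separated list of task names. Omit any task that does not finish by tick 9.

completion order = B, F

t=0: vr[B=0] → run B
t=1: vr[B=1] → run B
t=2: vr[B=2 F=2] → run B
t=3: vr[B=3 F=2] → run F
t=4: vr[B=3 F=2334/655] → run B
t=5: vr[F=2334/655] → run F
t=6: vr[F=3358/655] → run F
t=7: vr[F=4382/655] → run F
t=8: (idle)
t=9: (idle)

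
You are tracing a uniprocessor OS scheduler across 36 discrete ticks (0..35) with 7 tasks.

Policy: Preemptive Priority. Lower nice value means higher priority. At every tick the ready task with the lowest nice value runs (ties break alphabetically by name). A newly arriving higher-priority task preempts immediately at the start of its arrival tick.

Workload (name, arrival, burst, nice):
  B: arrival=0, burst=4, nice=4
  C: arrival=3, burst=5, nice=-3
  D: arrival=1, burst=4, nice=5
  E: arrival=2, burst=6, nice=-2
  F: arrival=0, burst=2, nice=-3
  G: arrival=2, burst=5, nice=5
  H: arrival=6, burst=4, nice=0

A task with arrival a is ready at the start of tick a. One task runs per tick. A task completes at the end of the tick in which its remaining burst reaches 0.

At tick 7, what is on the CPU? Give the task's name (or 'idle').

t=0: ready={B,F} → run F
t=1: ready={B,D,F} → run F
t=2: ready={B,D,E,G} → run E
t=3: ready={B,C,D,E,G} → run C
t=4: ready={B,C,D,E,G} → run C
t=5: ready={B,C,D,E,G} → run C
t=6: ready={B,C,D,E,G,H} → run C
t=7: ready={B,C,D,E,G,H} → run C
t=8: ready={B,D,E,G,H} → run E
t=9: ready={B,D,E,G,H} → run E
t=10: ready={B,D,E,G,H} → run E
t=11: ready={B,D,E,G,H} → run E
t=12: ready={B,D,E,G,H} → run E
t=13: ready={B,D,G,H} → run H
t=14: ready={B,D,G,H} → run H
t=15: ready={B,D,G,H} → run H
t=16: ready={B,D,G,H} → run H
t=17: ready={B,D,G} → run B
t=18: ready={B,D,G} → run B
t=19: ready={B,D,G} → run B
t=20: ready={B,D,G} → run B
t=21: ready={D,G} → run D
t=22: ready={D,G} → run D
t=23: ready={D,G} → run D
t=24: ready={D,G} → run D
t=25: ready={G} → run G
t=26: ready={G} → run G
t=27: ready={G} → run G
t=28: ready={G} → run G
t=29: ready={G} → run G
t=30: (idle)
t=31: (idle)
t=32: (idle)
t=33: (idle)
t=34: (idle)
t=35: (idle)

running at tick 7 = C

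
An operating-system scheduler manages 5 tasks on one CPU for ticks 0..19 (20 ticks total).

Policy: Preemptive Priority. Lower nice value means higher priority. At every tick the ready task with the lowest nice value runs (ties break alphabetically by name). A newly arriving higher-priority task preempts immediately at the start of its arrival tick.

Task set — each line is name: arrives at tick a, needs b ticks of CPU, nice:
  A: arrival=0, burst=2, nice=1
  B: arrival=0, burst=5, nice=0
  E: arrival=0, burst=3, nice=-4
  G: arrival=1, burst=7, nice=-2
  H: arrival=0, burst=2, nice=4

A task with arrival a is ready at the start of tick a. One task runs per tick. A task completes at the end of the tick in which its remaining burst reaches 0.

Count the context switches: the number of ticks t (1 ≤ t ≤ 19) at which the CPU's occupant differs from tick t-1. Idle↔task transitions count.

t=0: ready={A,B,E,H} → run E
t=1: ready={A,B,E,G,H} → run E
t=2: ready={A,B,E,G,H} → run E
t=3: ready={A,B,G,H} → run G
t=4: ready={A,B,G,H} → run G
t=5: ready={A,B,G,H} → run G
t=6: ready={A,B,G,H} → run G
t=7: ready={A,B,G,H} → run G
t=8: ready={A,B,G,H} → run G
t=9: ready={A,B,G,H} → run G
t=10: ready={A,B,H} → run B
t=11: ready={A,B,H} → run B
t=12: ready={A,B,H} → run B
t=13: ready={A,B,H} → run B
t=14: ready={A,B,H} → run B
t=15: ready={A,H} → run A
t=16: ready={A,H} → run A
t=17: ready={H} → run H
t=18: ready={H} → run H
t=19: (idle)

context switches = 5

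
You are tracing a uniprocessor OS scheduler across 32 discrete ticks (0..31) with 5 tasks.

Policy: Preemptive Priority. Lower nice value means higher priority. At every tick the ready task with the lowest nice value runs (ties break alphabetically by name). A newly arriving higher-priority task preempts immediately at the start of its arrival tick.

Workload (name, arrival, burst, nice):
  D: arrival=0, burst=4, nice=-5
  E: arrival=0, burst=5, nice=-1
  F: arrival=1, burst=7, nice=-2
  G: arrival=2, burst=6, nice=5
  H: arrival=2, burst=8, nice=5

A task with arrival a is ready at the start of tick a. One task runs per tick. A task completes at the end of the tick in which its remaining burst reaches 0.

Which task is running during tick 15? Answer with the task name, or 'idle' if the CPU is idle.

running at tick 15 = E

t=0: ready={D,E} → run D
t=1: ready={D,E,F} → run D
t=2: ready={D,E,F,G,H} → run D
t=3: ready={D,E,F,G,H} → run D
t=4: ready={E,F,G,H} → run F
t=5: ready={E,F,G,H} → run F
t=6: ready={E,F,G,H} → run F
t=7: ready={E,F,G,H} → run F
t=8: ready={E,F,G,H} → run F
t=9: ready={E,F,G,H} → run F
t=10: ready={E,F,G,H} → run F
t=11: ready={E,G,H} → run E
t=12: ready={E,G,H} → run E
t=13: ready={E,G,H} → run E
t=14: ready={E,G,H} → run E
t=15: ready={E,G,H} → run E
t=16: ready={G,H} → run G
t=17: ready={G,H} → run G
t=18: ready={G,H} → run G
t=19: ready={G,H} → run G
t=20: ready={G,H} → run G
t=21: ready={G,H} → run G
t=22: ready={H} → run H
t=23: ready={H} → run H
t=24: ready={H} → run H
t=25: ready={H} → run H
t=26: ready={H} → run H
t=27: ready={H} → run H
t=28: ready={H} → run H
t=29: ready={H} → run H
t=30: (idle)
t=31: (idle)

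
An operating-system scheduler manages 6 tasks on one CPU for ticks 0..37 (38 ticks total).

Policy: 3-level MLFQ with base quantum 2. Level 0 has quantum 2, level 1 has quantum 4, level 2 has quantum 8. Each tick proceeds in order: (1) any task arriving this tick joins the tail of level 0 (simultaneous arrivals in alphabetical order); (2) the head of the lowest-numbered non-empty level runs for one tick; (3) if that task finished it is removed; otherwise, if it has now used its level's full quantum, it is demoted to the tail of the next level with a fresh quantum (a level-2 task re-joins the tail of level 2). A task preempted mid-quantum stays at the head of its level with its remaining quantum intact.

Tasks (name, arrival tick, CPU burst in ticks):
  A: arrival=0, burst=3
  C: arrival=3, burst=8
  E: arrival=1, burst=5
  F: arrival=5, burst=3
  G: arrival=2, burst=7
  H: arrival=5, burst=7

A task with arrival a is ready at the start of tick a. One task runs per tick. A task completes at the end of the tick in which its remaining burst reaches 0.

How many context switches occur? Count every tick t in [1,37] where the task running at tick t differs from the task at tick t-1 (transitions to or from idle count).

context switches = 15

t=0: L0/L1/L2 = A/-/- → run A
t=1: L0/L1/L2 = AE/-/- → run A
t=2: L0/L1/L2 = EG/A/- → run E
t=3: L0/L1/L2 = EGC/A/- → run E
t=4: L0/L1/L2 = GC/AE/- → run G
t=5: L0/L1/L2 = GCFH/AE/- → run G
t=6: L0/L1/L2 = CFH/AEG/- → run C
t=7: L0/L1/L2 = CFH/AEG/- → run C
t=8: L0/L1/L2 = FH/AEGC/- → run F
t=9: L0/L1/L2 = FH/AEGC/- → run F
t=10: L0/L1/L2 = H/AEGCF/- → run H
t=11: L0/L1/L2 = H/AEGCF/- → run H
t=12: L0/L1/L2 = -/AEGCFH/- → run A
t=13: L0/L1/L2 = -/EGCFH/- → run E
t=14: L0/L1/L2 = -/EGCFH/- → run E
t=15: L0/L1/L2 = -/EGCFH/- → run E
t=16: L0/L1/L2 = -/GCFH/- → run G
t=17: L0/L1/L2 = -/GCFH/- → run G
t=18: L0/L1/L2 = -/GCFH/- → run G
t=19: L0/L1/L2 = -/GCFH/- → run G
t=20: L0/L1/L2 = -/CFH/G → run C
t=21: L0/L1/L2 = -/CFH/G → run C
t=22: L0/L1/L2 = -/CFH/G → run C
t=23: L0/L1/L2 = -/CFH/G → run C
t=24: L0/L1/L2 = -/FH/GC → run F
t=25: L0/L1/L2 = -/H/GC → run H
t=26: L0/L1/L2 = -/H/GC → run H
t=27: L0/L1/L2 = -/H/GC → run H
t=28: L0/L1/L2 = -/H/GC → run H
t=29: L0/L1/L2 = -/-/GCH → run G
t=30: L0/L1/L2 = -/-/CH → run C
t=31: L0/L1/L2 = -/-/CH → run C
t=32: L0/L1/L2 = -/-/H → run H
t=33: (idle)
t=34: (idle)
t=35: (idle)
t=36: (idle)
t=37: (idle)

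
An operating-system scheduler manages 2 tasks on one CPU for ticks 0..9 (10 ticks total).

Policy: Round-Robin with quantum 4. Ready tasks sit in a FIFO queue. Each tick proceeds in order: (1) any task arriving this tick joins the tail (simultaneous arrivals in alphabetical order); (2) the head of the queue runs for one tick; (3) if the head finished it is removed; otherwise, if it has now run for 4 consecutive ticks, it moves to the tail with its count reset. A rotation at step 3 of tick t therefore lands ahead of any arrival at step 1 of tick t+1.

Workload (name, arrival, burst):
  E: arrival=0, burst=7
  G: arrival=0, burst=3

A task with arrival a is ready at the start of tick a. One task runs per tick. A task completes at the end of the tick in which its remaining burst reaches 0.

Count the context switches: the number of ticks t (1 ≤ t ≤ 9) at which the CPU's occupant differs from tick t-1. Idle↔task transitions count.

t=0: queue=[E,G] q_used=0 → run E
t=1: queue=[E,G] q_used=1 → run E
t=2: queue=[E,G] q_used=2 → run E
t=3: queue=[E,G] q_used=3 → run E
t=4: queue=[G,E] q_used=0 → run G
t=5: queue=[G,E] q_used=1 → run G
t=6: queue=[G,E] q_used=2 → run G
t=7: queue=[E] q_used=0 → run E
t=8: queue=[E] q_used=1 → run E
t=9: queue=[E] q_used=2 → run E

context switches = 2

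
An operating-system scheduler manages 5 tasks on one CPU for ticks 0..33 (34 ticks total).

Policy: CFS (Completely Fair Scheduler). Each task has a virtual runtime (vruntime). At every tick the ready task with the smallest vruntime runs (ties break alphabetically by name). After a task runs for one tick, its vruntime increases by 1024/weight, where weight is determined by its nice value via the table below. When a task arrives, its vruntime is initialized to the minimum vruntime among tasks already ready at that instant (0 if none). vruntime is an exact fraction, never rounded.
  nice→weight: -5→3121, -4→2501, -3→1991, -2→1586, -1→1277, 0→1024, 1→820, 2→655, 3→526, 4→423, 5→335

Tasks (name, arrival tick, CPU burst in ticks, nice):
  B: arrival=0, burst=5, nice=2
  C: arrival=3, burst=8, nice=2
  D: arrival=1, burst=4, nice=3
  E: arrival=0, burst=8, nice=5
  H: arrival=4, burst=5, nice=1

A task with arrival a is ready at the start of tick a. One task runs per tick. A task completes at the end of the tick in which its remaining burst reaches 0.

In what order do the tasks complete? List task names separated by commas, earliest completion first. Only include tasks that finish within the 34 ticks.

t=0: vr[B=0 E=0] → run B
t=1: vr[B=1024/655 D=0 E=0] → run D
t=2: vr[B=1024/655 D=512/263 E=0] → run E
t=3: vr[B=1024/655 C=1024/655 D=512/263 E=1024/335] → run B
t=4: vr[B=2048/655 C=1024/655 D=512/263 E=1024/335 H=1024/655] → run C
t=5: vr[B=2048/655 C=2048/655 D=512/263 E=1024/335 H=1024/655] → run H
t=6: vr[B=2048/655 C=2048/655 D=512/263 E=1024/335 H=15104/5371] → run D
t=7: vr[B=2048/655 C=2048/655 D=1024/263 E=1024/335 H=15104/5371] → run H
t=8: vr[B=2048/655 C=2048/655 D=1024/263 E=1024/335 H=109056/26855] → run E
t=9: vr[B=2048/655 C=2048/655 D=1024/263 E=2048/335 H=109056/26855] → run B
t=10: vr[B=3072/655 C=2048/655 D=1024/263 E=2048/335 H=109056/26855] → run C
t=11: vr[B=3072/655 C=3072/655 D=1024/263 E=2048/335 H=109056/26855] → run D
t=12: vr[B=3072/655 C=3072/655 D=1536/263 E=2048/335 H=109056/26855] → run H
t=13: vr[B=3072/655 C=3072/655 D=1536/263 E=2048/335 H=142592/26855] → run B
t=14: vr[B=4096/655 C=3072/655 D=1536/263 E=2048/335 H=142592/26855] → run C
t=15: vr[B=4096/655 C=4096/655 D=1536/263 E=2048/335 H=142592/26855] → run H
t=16: vr[B=4096/655 C=4096/655 D=1536/263 E=2048/335 H=176128/26855] → run D
t=17: vr[B=4096/655 C=4096/655 E=2048/335 H=176128/26855] → run E
t=18: vr[B=4096/655 C=4096/655 E=3072/335 H=176128/26855] → run B
t=19: vr[C=4096/655 E=3072/335 H=176128/26855] → run C
t=20: vr[C=1024/131 E=3072/335 H=176128/26855] → run H
t=21: vr[C=1024/131 E=3072/335] → run C
t=22: vr[C=6144/655 E=3072/335] → run E
t=23: vr[C=6144/655 E=4096/335] → run C
t=24: vr[C=7168/655 E=4096/335] → run C
t=25: vr[C=8192/655 E=4096/335] → run E
t=26: vr[C=8192/655 E=1024/67] → run C
t=27: vr[E=1024/67] → run E
t=28: vr[E=6144/335] → run E
t=29: vr[E=7168/335] → run E
t=30: (idle)
t=31: (idle)
t=32: (idle)
t=33: (idle)

completion order = D, B, H, C, E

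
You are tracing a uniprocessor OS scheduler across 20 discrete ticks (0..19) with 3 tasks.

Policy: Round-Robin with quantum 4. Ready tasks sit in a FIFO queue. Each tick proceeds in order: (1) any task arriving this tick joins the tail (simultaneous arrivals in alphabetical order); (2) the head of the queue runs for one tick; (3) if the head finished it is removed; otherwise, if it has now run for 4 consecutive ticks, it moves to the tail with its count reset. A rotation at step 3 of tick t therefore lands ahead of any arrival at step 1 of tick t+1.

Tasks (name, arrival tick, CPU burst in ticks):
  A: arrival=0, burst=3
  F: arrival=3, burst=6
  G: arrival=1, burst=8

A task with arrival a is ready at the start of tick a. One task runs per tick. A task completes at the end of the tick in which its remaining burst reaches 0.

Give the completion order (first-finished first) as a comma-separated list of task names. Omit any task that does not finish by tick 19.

t=0: queue=[A] q_used=0 → run A
t=1: queue=[A,G] q_used=1 → run A
t=2: queue=[A,G] q_used=2 → run A
t=3: queue=[G,F] q_used=0 → run G
t=4: queue=[G,F] q_used=1 → run G
t=5: queue=[G,F] q_used=2 → run G
t=6: queue=[G,F] q_used=3 → run G
t=7: queue=[F,G] q_used=0 → run F
t=8: queue=[F,G] q_used=1 → run F
t=9: queue=[F,G] q_used=2 → run F
t=10: queue=[F,G] q_used=3 → run F
t=11: queue=[G,F] q_used=0 → run G
t=12: queue=[G,F] q_used=1 → run G
t=13: queue=[G,F] q_used=2 → run G
t=14: queue=[G,F] q_used=3 → run G
t=15: queue=[F] q_used=0 → run F
t=16: queue=[F] q_used=1 → run F
t=17: (idle)
t=18: (idle)
t=19: (idle)

completion order = A, G, F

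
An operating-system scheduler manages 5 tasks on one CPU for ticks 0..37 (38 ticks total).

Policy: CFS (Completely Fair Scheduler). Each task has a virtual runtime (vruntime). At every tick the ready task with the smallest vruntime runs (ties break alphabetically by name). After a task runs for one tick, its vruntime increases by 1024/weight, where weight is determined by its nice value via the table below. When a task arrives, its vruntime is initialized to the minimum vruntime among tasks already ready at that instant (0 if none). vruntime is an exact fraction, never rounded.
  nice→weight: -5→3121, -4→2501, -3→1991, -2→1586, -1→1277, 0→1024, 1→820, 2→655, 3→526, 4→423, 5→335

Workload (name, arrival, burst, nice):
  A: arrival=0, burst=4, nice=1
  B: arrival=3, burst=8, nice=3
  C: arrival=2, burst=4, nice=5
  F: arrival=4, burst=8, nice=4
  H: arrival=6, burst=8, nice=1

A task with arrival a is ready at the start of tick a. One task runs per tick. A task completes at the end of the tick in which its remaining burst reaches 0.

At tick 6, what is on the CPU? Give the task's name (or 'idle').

running at tick 6 = A

t=0: vr[A=0] → run A
t=1: vr[A=256/205] → run A
t=2: vr[A=512/205 C=512/205] → run A
t=3: vr[A=768/205 B=512/205 C=512/205] → run B
t=4: vr[A=768/205 B=239616/53915 C=512/205 F=512/205] → run C
t=5: vr[A=768/205 B=239616/53915 C=76288/13735 F=512/205] → run F
t=6: vr[A=768/205 B=239616/53915 C=76288/13735 F=426496/86715 H=768/205] → run A
t=7: vr[B=239616/53915 C=76288/13735 F=426496/86715 H=768/205] → run H
t=8: vr[B=239616/53915 C=76288/13735 F=426496/86715 H=1024/205] → run B
t=9: vr[B=344576/53915 C=76288/13735 F=426496/86715 H=1024/205] → run F
t=10: vr[B=344576/53915 C=76288/13735 F=636416/86715 H=1024/205] → run H
t=11: vr[B=344576/53915 C=76288/13735 F=636416/86715 H=256/41] → run C
t=12: vr[B=344576/53915 C=118272/13735 F=636416/86715 H=256/41] → run H
t=13: vr[B=344576/53915 C=118272/13735 F=636416/86715 H=1536/205] → run B
t=14: vr[B=449536/53915 C=118272/13735 F=636416/86715 H=1536/205] → run F
t=15: vr[B=449536/53915 C=118272/13735 F=282112/28905 H=1536/205] → run H
t=16: vr[B=449536/53915 C=118272/13735 F=282112/28905 H=1792/205] → run B
t=17: vr[B=554496/53915 C=118272/13735 F=282112/28905 H=1792/205] → run C
t=18: vr[B=554496/53915 C=160256/13735 F=282112/28905 H=1792/205] → run H
t=19: vr[B=554496/53915 C=160256/13735 F=282112/28905 H=2048/205] → run F
t=20: vr[B=554496/53915 C=160256/13735 F=1056256/86715 H=2048/205] → run H
t=21: vr[B=554496/53915 C=160256/13735 F=1056256/86715 H=2304/205] → run B
t=22: vr[B=659456/53915 C=160256/13735 F=1056256/86715 H=2304/205] → run H
t=23: vr[B=659456/53915 C=160256/13735 F=1056256/86715 H=512/41] → run C
t=24: vr[B=659456/53915 F=1056256/86715 H=512/41] → run F
t=25: vr[B=659456/53915 F=1266176/86715 H=512/41] → run B
t=26: vr[B=764416/53915 F=1266176/86715 H=512/41] → run H
t=27: vr[B=764416/53915 F=1266176/86715] → run B
t=28: vr[B=869376/53915 F=1266176/86715] → run F
t=29: vr[B=869376/53915 F=492032/28905] → run B
t=30: vr[F=492032/28905] → run F
t=31: vr[F=1686016/86715] → run F
t=32: (idle)
t=33: (idle)
t=34: (idle)
t=35: (idle)
t=36: (idle)
t=37: (idle)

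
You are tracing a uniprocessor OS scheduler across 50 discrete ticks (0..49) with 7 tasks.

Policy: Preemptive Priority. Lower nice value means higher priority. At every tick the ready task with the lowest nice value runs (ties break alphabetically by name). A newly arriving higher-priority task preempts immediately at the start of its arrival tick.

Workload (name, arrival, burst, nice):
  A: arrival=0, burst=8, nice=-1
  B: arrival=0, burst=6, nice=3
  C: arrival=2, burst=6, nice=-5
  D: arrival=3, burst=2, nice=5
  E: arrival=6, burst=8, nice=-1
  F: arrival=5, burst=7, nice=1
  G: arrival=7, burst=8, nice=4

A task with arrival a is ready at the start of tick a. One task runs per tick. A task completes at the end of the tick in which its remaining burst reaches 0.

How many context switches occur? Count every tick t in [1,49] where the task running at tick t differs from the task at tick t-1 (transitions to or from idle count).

context switches = 8

t=0: ready={A,B} → run A
t=1: ready={A,B} → run A
t=2: ready={A,B,C} → run C
t=3: ready={A,B,C,D} → run C
t=4: ready={A,B,C,D} → run C
t=5: ready={A,B,C,D,F} → run C
t=6: ready={A,B,C,D,E,F} → run C
t=7: ready={A,B,C,D,E,F,G} → run C
t=8: ready={A,B,D,E,F,G} → run A
t=9: ready={A,B,D,E,F,G} → run A
t=10: ready={A,B,D,E,F,G} → run A
t=11: ready={A,B,D,E,F,G} → run A
t=12: ready={A,B,D,E,F,G} → run A
t=13: ready={A,B,D,E,F,G} → run A
t=14: ready={B,D,E,F,G} → run E
t=15: ready={B,D,E,F,G} → run E
t=16: ready={B,D,E,F,G} → run E
t=17: ready={B,D,E,F,G} → run E
t=18: ready={B,D,E,F,G} → run E
t=19: ready={B,D,E,F,G} → run E
t=20: ready={B,D,E,F,G} → run E
t=21: ready={B,D,E,F,G} → run E
t=22: ready={B,D,F,G} → run F
t=23: ready={B,D,F,G} → run F
t=24: ready={B,D,F,G} → run F
t=25: ready={B,D,F,G} → run F
t=26: ready={B,D,F,G} → run F
t=27: ready={B,D,F,G} → run F
t=28: ready={B,D,F,G} → run F
t=29: ready={B,D,G} → run B
t=30: ready={B,D,G} → run B
t=31: ready={B,D,G} → run B
t=32: ready={B,D,G} → run B
t=33: ready={B,D,G} → run B
t=34: ready={B,D,G} → run B
t=35: ready={D,G} → run G
t=36: ready={D,G} → run G
t=37: ready={D,G} → run G
t=38: ready={D,G} → run G
t=39: ready={D,G} → run G
t=40: ready={D,G} → run G
t=41: ready={D,G} → run G
t=42: ready={D,G} → run G
t=43: ready={D} → run D
t=44: ready={D} → run D
t=45: (idle)
t=46: (idle)
t=47: (idle)
t=48: (idle)
t=49: (idle)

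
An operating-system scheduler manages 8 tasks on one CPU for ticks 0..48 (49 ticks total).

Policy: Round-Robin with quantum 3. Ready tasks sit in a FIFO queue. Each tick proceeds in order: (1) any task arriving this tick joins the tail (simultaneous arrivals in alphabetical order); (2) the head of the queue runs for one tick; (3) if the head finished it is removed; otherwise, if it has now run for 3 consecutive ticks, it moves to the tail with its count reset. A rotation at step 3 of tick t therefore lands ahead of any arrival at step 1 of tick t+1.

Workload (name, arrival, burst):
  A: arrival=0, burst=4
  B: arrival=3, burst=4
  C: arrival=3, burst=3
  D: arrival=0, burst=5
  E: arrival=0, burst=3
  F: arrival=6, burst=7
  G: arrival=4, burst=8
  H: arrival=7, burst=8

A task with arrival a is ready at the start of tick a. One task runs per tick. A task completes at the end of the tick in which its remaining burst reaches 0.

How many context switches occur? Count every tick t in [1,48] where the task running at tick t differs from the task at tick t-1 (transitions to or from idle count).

context switches = 17

t=0: queue=[A,D,E] q_used=0 → run A
t=1: queue=[A,D,E] q_used=1 → run A
t=2: queue=[A,D,E] q_used=2 → run A
t=3: queue=[D,E,A,B,C] q_used=0 → run D
t=4: queue=[D,E,A,B,C,G] q_used=1 → run D
t=5: queue=[D,E,A,B,C,G] q_used=2 → run D
t=6: queue=[E,A,B,C,G,D,F] q_used=0 → run E
t=7: queue=[E,A,B,C,G,D,F,H] q_used=1 → run E
t=8: queue=[E,A,B,C,G,D,F,H] q_used=2 → run E
t=9: queue=[A,B,C,G,D,F,H] q_used=0 → run A
t=10: queue=[B,C,G,D,F,H] q_used=0 → run B
t=11: queue=[B,C,G,D,F,H] q_used=1 → run B
t=12: queue=[B,C,G,D,F,H] q_used=2 → run B
t=13: queue=[C,G,D,F,H,B] q_used=0 → run C
t=14: queue=[C,G,D,F,H,B] q_used=1 → run C
t=15: queue=[C,G,D,F,H,B] q_used=2 → run C
t=16: queue=[G,D,F,H,B] q_used=0 → run G
t=17: queue=[G,D,F,H,B] q_used=1 → run G
t=18: queue=[G,D,F,H,B] q_used=2 → run G
t=19: queue=[D,F,H,B,G] q_used=0 → run D
t=20: queue=[D,F,H,B,G] q_used=1 → run D
t=21: queue=[F,H,B,G] q_used=0 → run F
t=22: queue=[F,H,B,G] q_used=1 → run F
t=23: queue=[F,H,B,G] q_used=2 → run F
t=24: queue=[H,B,G,F] q_used=0 → run H
t=25: queue=[H,B,G,F] q_used=1 → run H
t=26: queue=[H,B,G,F] q_used=2 → run H
t=27: queue=[B,G,F,H] q_used=0 → run B
t=28: queue=[G,F,H] q_used=0 → run G
t=29: queue=[G,F,H] q_used=1 → run G
t=30: queue=[G,F,H] q_used=2 → run G
t=31: queue=[F,H,G] q_used=0 → run F
t=32: queue=[F,H,G] q_used=1 → run F
t=33: queue=[F,H,G] q_used=2 → run F
t=34: queue=[H,G,F] q_used=0 → run H
t=35: queue=[H,G,F] q_used=1 → run H
t=36: queue=[H,G,F] q_used=2 → run H
t=37: queue=[G,F,H] q_used=0 → run G
t=38: queue=[G,F,H] q_used=1 → run G
t=39: queue=[F,H] q_used=0 → run F
t=40: queue=[H] q_used=0 → run H
t=41: queue=[H] q_used=1 → run H
t=42: (idle)
t=43: (idle)
t=44: (idle)
t=45: (idle)
t=46: (idle)
t=47: (idle)
t=48: (idle)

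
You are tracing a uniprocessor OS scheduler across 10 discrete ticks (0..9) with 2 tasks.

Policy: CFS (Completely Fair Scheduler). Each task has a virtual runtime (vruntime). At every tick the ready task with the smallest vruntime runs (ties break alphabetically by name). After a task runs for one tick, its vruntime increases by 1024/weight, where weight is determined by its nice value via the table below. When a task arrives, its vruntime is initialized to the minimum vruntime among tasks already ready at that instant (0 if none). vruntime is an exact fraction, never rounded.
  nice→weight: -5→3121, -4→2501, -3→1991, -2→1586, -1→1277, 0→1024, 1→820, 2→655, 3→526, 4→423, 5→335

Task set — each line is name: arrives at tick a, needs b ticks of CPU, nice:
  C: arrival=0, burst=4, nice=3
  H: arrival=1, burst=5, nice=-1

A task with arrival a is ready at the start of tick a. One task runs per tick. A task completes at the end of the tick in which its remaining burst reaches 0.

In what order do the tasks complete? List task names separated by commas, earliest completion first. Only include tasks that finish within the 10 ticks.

completion order = H, C

t=0: vr[C=0] → run C
t=1: vr[C=512/263 H=512/263] → run C
t=2: vr[C=1024/263 H=512/263] → run H
t=3: vr[C=1024/263 H=923136/335851] → run H
t=4: vr[C=1024/263 H=1192448/335851] → run H
t=5: vr[C=1024/263 H=1461760/335851] → run C
t=6: vr[C=1536/263 H=1461760/335851] → run H
t=7: vr[C=1536/263 H=1731072/335851] → run H
t=8: vr[C=1536/263] → run C
t=9: (idle)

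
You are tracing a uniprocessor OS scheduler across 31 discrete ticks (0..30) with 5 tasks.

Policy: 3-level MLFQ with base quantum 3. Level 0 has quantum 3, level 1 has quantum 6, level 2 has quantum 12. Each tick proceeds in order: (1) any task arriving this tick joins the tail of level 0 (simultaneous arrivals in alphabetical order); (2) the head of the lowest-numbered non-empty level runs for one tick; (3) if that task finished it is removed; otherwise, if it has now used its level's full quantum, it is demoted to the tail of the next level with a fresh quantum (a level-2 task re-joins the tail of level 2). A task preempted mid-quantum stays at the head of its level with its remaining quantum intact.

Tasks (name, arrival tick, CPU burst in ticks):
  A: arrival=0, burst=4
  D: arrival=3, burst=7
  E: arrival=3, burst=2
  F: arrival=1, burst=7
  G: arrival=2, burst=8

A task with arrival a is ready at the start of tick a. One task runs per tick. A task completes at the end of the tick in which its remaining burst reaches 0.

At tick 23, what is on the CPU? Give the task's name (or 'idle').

running at tick 23 = G

t=0: L0/L1/L2 = A/-/- → run A
t=1: L0/L1/L2 = AF/-/- → run A
t=2: L0/L1/L2 = AFG/-/- → run A
t=3: L0/L1/L2 = FGDE/A/- → run F
t=4: L0/L1/L2 = FGDE/A/- → run F
t=5: L0/L1/L2 = FGDE/A/- → run F
t=6: L0/L1/L2 = GDE/AF/- → run G
t=7: L0/L1/L2 = GDE/AF/- → run G
t=8: L0/L1/L2 = GDE/AF/- → run G
t=9: L0/L1/L2 = DE/AFG/- → run D
t=10: L0/L1/L2 = DE/AFG/- → run D
t=11: L0/L1/L2 = DE/AFG/- → run D
t=12: L0/L1/L2 = E/AFGD/- → run E
t=13: L0/L1/L2 = E/AFGD/- → run E
t=14: L0/L1/L2 = -/AFGD/- → run A
t=15: L0/L1/L2 = -/FGD/- → run F
t=16: L0/L1/L2 = -/FGD/- → run F
t=17: L0/L1/L2 = -/FGD/- → run F
t=18: L0/L1/L2 = -/FGD/- → run F
t=19: L0/L1/L2 = -/GD/- → run G
t=20: L0/L1/L2 = -/GD/- → run G
t=21: L0/L1/L2 = -/GD/- → run G
t=22: L0/L1/L2 = -/GD/- → run G
t=23: L0/L1/L2 = -/GD/- → run G
t=24: L0/L1/L2 = -/D/- → run D
t=25: L0/L1/L2 = -/D/- → run D
t=26: L0/L1/L2 = -/D/- → run D
t=27: L0/L1/L2 = -/D/- → run D
t=28: (idle)
t=29: (idle)
t=30: (idle)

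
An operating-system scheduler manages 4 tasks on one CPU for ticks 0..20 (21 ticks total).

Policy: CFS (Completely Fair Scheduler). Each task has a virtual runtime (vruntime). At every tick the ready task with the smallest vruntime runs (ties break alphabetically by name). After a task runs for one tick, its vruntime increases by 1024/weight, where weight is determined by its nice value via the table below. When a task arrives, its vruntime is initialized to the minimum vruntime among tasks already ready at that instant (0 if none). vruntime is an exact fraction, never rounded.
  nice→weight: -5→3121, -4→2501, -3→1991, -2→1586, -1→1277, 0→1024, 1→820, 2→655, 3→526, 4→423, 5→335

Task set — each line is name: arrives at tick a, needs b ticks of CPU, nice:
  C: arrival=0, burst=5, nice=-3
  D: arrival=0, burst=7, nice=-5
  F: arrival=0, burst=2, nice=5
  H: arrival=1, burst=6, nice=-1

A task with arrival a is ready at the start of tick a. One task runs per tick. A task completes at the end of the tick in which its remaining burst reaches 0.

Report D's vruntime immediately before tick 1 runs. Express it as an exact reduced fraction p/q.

vruntime(D, start of tick 1) = 0/1

t=0: vr[C=0 D=0 F=0] → run C
t=1: vr[C=1024/1991 D=0 F=0 H=0] → run D
t=2: vr[C=1024/1991 D=1024/3121 F=0 H=0] → run F
t=3: vr[C=1024/1991 D=1024/3121 F=1024/335 H=0] → run H
t=4: vr[C=1024/1991 D=1024/3121 F=1024/335 H=1024/1277] → run D
t=5: vr[C=1024/1991 D=2048/3121 F=1024/335 H=1024/1277] → run C
t=6: vr[C=2048/1991 D=2048/3121 F=1024/335 H=1024/1277] → run D
t=7: vr[C=2048/1991 D=3072/3121 F=1024/335 H=1024/1277] → run H
t=8: vr[C=2048/1991 D=3072/3121 F=1024/335 H=2048/1277] → run D
t=9: vr[C=2048/1991 D=4096/3121 F=1024/335 H=2048/1277] → run C
t=10: vr[C=3072/1991 D=4096/3121 F=1024/335 H=2048/1277] → run D
t=11: vr[C=3072/1991 D=5120/3121 F=1024/335 H=2048/1277] → run C
t=12: vr[C=4096/1991 D=5120/3121 F=1024/335 H=2048/1277] → run H
t=13: vr[C=4096/1991 D=5120/3121 F=1024/335 H=3072/1277] → run D
t=14: vr[C=4096/1991 D=6144/3121 F=1024/335 H=3072/1277] → run D
t=15: vr[C=4096/1991 F=1024/335 H=3072/1277] → run C
t=16: vr[F=1024/335 H=3072/1277] → run H
t=17: vr[F=1024/335 H=4096/1277] → run F
t=18: vr[H=4096/1277] → run H
t=19: vr[H=5120/1277] → run H
t=20: (idle)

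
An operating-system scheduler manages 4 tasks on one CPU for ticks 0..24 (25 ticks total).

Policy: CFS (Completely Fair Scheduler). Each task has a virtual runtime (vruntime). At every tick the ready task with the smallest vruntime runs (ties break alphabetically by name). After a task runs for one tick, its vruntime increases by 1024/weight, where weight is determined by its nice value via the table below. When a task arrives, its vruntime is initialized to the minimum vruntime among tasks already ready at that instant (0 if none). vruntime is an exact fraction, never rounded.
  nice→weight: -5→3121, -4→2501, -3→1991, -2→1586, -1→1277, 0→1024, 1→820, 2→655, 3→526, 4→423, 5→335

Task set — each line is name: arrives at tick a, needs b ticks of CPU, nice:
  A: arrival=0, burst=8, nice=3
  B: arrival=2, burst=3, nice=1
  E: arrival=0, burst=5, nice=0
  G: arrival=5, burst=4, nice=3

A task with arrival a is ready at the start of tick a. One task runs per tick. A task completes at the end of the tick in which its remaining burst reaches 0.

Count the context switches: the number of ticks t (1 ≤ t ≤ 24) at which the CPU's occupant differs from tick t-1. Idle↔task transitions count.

t=0: vr[A=0 E=0] → run A
t=1: vr[A=512/263 E=0] → run E
t=2: vr[A=512/263 B=1 E=1] → run B
t=3: vr[A=512/263 B=461/205 E=1] → run E
t=4: vr[A=512/263 B=461/205 E=2] → run A
t=5: vr[A=1024/263 B=461/205 E=2 G=2] → run E
t=6: vr[A=1024/263 B=461/205 E=3 G=2] → run G
t=7: vr[A=1024/263 B=461/205 E=3 G=1038/263] → run B
t=8: vr[A=1024/263 B=717/205 E=3 G=1038/263] → run E
t=9: vr[A=1024/263 B=717/205 E=4 G=1038/263] → run B
t=10: vr[A=1024/263 E=4 G=1038/263] → run A
t=11: vr[A=1536/263 E=4 G=1038/263] → run G
t=12: vr[A=1536/263 E=4 G=1550/263] → run E
t=13: vr[A=1536/263 G=1550/263] → run A
t=14: vr[A=2048/263 G=1550/263] → run G
t=15: vr[A=2048/263 G=2062/263] → run A
t=16: vr[A=2560/263 G=2062/263] → run G
t=17: vr[A=2560/263] → run A
t=18: vr[A=3072/263] → run A
t=19: vr[A=3584/263] → run A
t=20: (idle)
t=21: (idle)
t=22: (idle)
t=23: (idle)
t=24: (idle)

context switches = 18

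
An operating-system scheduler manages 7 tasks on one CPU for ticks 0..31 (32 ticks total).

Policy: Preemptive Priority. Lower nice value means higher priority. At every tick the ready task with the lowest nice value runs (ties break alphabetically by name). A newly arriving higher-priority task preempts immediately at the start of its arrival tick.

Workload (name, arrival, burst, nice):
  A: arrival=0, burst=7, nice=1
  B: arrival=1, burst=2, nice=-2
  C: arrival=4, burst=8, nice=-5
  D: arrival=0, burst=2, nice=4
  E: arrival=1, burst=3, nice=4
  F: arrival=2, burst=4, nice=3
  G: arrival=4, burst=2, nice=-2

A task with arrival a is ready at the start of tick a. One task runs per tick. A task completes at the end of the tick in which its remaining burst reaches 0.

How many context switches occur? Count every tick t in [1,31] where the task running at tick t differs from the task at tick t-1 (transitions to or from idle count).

t=0: ready={A,D} → run A
t=1: ready={A,B,D,E} → run B
t=2: ready={A,B,D,E,F} → run B
t=3: ready={A,D,E,F} → run A
t=4: ready={A,C,D,E,F,G} → run C
t=5: ready={A,C,D,E,F,G} → run C
t=6: ready={A,C,D,E,F,G} → run C
t=7: ready={A,C,D,E,F,G} → run C
t=8: ready={A,C,D,E,F,G} → run C
t=9: ready={A,C,D,E,F,G} → run C
t=10: ready={A,C,D,E,F,G} → run C
t=11: ready={A,C,D,E,F,G} → run C
t=12: ready={A,D,E,F,G} → run G
t=13: ready={A,D,E,F,G} → run G
t=14: ready={A,D,E,F} → run A
t=15: ready={A,D,E,F} → run A
t=16: ready={A,D,E,F} → run A
t=17: ready={A,D,E,F} → run A
t=18: ready={A,D,E,F} → run A
t=19: ready={D,E,F} → run F
t=20: ready={D,E,F} → run F
t=21: ready={D,E,F} → run F
t=22: ready={D,E,F} → run F
t=23: ready={D,E} → run D
t=24: ready={D,E} → run D
t=25: ready={E} → run E
t=26: ready={E} → run E
t=27: ready={E} → run E
t=28: (idle)
t=29: (idle)
t=30: (idle)
t=31: (idle)

context switches = 9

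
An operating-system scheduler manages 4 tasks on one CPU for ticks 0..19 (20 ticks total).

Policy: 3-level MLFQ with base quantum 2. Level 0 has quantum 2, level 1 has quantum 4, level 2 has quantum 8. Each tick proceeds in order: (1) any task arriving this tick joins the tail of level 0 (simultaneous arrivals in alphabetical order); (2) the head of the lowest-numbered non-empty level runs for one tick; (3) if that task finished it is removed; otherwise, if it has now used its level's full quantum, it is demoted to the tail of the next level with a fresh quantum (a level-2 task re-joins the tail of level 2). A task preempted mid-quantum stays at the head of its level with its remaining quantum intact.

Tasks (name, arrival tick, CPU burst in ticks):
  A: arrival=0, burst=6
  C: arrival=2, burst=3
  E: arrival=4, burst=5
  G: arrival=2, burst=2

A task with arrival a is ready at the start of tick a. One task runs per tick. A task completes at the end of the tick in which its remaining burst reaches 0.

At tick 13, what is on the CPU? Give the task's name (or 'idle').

running at tick 13 = E

t=0: L0/L1/L2 = A/-/- → run A
t=1: L0/L1/L2 = A/-/- → run A
t=2: L0/L1/L2 = CG/A/- → run C
t=3: L0/L1/L2 = CG/A/- → run C
t=4: L0/L1/L2 = GE/AC/- → run G
t=5: L0/L1/L2 = GE/AC/- → run G
t=6: L0/L1/L2 = E/AC/- → run E
t=7: L0/L1/L2 = E/AC/- → run E
t=8: L0/L1/L2 = -/ACE/- → run A
t=9: L0/L1/L2 = -/ACE/- → run A
t=10: L0/L1/L2 = -/ACE/- → run A
t=11: L0/L1/L2 = -/ACE/- → run A
t=12: L0/L1/L2 = -/CE/- → run C
t=13: L0/L1/L2 = -/E/- → run E
t=14: L0/L1/L2 = -/E/- → run E
t=15: L0/L1/L2 = -/E/- → run E
t=16: (idle)
t=17: (idle)
t=18: (idle)
t=19: (idle)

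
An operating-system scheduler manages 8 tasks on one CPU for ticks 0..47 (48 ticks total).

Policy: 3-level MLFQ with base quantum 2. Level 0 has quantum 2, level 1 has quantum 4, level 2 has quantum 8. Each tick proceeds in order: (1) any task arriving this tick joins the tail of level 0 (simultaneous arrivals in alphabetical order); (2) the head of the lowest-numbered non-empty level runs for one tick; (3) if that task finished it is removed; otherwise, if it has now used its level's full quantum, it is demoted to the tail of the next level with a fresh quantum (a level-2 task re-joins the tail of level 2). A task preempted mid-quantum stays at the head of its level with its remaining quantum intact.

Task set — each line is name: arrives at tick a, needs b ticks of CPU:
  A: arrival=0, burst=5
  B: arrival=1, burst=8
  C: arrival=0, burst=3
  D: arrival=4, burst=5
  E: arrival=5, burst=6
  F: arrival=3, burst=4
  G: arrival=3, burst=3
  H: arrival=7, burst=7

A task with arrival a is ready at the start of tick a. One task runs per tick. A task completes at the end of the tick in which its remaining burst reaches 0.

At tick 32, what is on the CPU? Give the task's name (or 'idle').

t=0: L0/L1/L2 = AC/-/- → run A
t=1: L0/L1/L2 = ACB/-/- → run A
t=2: L0/L1/L2 = CB/A/- → run C
t=3: L0/L1/L2 = CBFG/A/- → run C
t=4: L0/L1/L2 = BFGD/AC/- → run B
t=5: L0/L1/L2 = BFGDE/AC/- → run B
t=6: L0/L1/L2 = FGDE/ACB/- → run F
t=7: L0/L1/L2 = FGDEH/ACB/- → run F
t=8: L0/L1/L2 = GDEH/ACBF/- → run G
t=9: L0/L1/L2 = GDEH/ACBF/- → run G
t=10: L0/L1/L2 = DEH/ACBFG/- → run D
t=11: L0/L1/L2 = DEH/ACBFG/- → run D
t=12: L0/L1/L2 = EH/ACBFGD/- → run E
t=13: L0/L1/L2 = EH/ACBFGD/- → run E
t=14: L0/L1/L2 = H/ACBFGDE/- → run H
t=15: L0/L1/L2 = H/ACBFGDE/- → run H
t=16: L0/L1/L2 = -/ACBFGDEH/- → run A
t=17: L0/L1/L2 = -/ACBFGDEH/- → run A
t=18: L0/L1/L2 = -/ACBFGDEH/- → run A
t=19: L0/L1/L2 = -/CBFGDEH/- → run C
t=20: L0/L1/L2 = -/BFGDEH/- → run B
t=21: L0/L1/L2 = -/BFGDEH/- → run B
t=22: L0/L1/L2 = -/BFGDEH/- → run B
t=23: L0/L1/L2 = -/BFGDEH/- → run B
t=24: L0/L1/L2 = -/FGDEH/B → run F
t=25: L0/L1/L2 = -/FGDEH/B → run F
t=26: L0/L1/L2 = -/GDEH/B → run G
t=27: L0/L1/L2 = -/DEH/B → run D
t=28: L0/L1/L2 = -/DEH/B → run D
t=29: L0/L1/L2 = -/DEH/B → run D
t=30: L0/L1/L2 = -/EH/B → run E
t=31: L0/L1/L2 = -/EH/B → run E
t=32: L0/L1/L2 = -/EH/B → run E
t=33: L0/L1/L2 = -/EH/B → run E
t=34: L0/L1/L2 = -/H/B → run H
t=35: L0/L1/L2 = -/H/B → run H
t=36: L0/L1/L2 = -/H/B → run H
t=37: L0/L1/L2 = -/H/B → run H
t=38: L0/L1/L2 = -/-/BH → run B
t=39: L0/L1/L2 = -/-/BH → run B
t=40: L0/L1/L2 = -/-/H → run H
t=41: (idle)
t=42: (idle)
t=43: (idle)
t=44: (idle)
t=45: (idle)
t=46: (idle)
t=47: (idle)

running at tick 32 = E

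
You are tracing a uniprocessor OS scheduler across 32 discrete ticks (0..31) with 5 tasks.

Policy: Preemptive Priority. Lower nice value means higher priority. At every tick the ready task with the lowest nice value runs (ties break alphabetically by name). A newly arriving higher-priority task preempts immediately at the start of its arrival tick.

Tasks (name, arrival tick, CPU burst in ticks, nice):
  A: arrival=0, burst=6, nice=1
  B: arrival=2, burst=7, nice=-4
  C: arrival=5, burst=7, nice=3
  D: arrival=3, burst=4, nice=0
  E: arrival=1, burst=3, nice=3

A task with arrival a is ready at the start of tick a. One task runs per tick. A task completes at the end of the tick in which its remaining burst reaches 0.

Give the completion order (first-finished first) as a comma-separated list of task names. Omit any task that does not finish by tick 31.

t=0: ready={A} → run A
t=1: ready={A,E} → run A
t=2: ready={A,B,E} → run B
t=3: ready={A,B,D,E} → run B
t=4: ready={A,B,D,E} → run B
t=5: ready={A,B,C,D,E} → run B
t=6: ready={A,B,C,D,E} → run B
t=7: ready={A,B,C,D,E} → run B
t=8: ready={A,B,C,D,E} → run B
t=9: ready={A,C,D,E} → run D
t=10: ready={A,C,D,E} → run D
t=11: ready={A,C,D,E} → run D
t=12: ready={A,C,D,E} → run D
t=13: ready={A,C,E} → run A
t=14: ready={A,C,E} → run A
t=15: ready={A,C,E} → run A
t=16: ready={A,C,E} → run A
t=17: ready={C,E} → run C
t=18: ready={C,E} → run C
t=19: ready={C,E} → run C
t=20: ready={C,E} → run C
t=21: ready={C,E} → run C
t=22: ready={C,E} → run C
t=23: ready={C,E} → run C
t=24: ready={E} → run E
t=25: ready={E} → run E
t=26: ready={E} → run E
t=27: (idle)
t=28: (idle)
t=29: (idle)
t=30: (idle)
t=31: (idle)

completion order = B, D, A, C, E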